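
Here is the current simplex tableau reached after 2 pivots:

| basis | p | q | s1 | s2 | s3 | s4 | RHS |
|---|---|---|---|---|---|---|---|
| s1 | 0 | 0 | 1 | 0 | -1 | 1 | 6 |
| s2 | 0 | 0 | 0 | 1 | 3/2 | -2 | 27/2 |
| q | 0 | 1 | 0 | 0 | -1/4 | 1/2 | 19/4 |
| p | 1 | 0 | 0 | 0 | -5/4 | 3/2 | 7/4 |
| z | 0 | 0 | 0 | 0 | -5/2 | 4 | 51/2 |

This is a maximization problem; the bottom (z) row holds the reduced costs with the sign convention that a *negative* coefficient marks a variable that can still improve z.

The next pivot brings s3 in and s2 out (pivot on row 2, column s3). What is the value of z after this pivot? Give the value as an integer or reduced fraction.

48

Minimum ratio for s3: (27/2)/(3/2) = 9.
z changes by −(z-row coeff of s3)·ratio = −(-5/2)·9 = 45/2.
New z = 51/2 + (45/2) = 48.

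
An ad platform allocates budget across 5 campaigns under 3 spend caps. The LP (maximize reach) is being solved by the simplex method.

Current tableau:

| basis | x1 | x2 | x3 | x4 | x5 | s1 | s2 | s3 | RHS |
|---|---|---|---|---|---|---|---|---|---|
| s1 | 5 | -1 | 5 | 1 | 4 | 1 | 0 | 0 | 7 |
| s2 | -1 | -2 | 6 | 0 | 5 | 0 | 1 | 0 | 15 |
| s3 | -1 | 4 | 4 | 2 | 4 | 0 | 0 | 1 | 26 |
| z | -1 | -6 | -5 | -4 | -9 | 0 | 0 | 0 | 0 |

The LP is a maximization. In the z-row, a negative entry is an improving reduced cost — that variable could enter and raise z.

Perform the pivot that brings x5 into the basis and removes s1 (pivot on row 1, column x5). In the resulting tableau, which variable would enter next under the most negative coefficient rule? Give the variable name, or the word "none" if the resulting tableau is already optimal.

x2

Pivot element 4. New z-row = old z-row − (-9)·(row 1/4).
Updated z-row coefficients: x1: 41/4, x2: -33/4, x3: 25/4, x4: -7/4, x5: 0, s1: 9/4, s2: 0, s3: 0.
The most negative is -33/4 in column x2, so x2 would enter next.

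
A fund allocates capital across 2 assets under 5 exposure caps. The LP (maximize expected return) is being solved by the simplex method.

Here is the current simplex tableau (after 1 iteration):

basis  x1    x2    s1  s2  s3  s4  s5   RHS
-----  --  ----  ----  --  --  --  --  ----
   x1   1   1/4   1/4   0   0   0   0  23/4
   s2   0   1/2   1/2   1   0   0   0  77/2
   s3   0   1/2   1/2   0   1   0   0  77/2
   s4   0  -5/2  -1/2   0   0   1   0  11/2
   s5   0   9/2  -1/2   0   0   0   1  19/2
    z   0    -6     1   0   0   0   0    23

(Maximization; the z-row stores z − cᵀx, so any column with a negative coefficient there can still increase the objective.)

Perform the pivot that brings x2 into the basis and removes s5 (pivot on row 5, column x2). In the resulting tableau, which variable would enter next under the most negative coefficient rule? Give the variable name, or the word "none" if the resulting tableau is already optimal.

none

Pivot element 9/2. New z-row = old z-row − (-6)·(row 5/(9/2)).
Updated z-row coefficients: x1: 0, x2: 0, s1: 1/3, s2: 0, s3: 0, s4: 0, s5: 4/3.
No coefficient is strictly negative; the tableau after this pivot is optimal.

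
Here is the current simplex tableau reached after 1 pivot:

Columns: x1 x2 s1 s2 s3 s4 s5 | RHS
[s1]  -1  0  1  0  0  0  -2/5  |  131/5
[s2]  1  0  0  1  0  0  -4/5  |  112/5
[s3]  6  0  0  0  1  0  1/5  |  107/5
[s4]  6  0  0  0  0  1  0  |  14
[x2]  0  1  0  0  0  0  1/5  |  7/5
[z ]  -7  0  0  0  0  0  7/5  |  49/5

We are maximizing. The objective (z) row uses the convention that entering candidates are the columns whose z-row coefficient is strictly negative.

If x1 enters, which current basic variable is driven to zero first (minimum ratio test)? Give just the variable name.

s4

Ratios: row 1 (s1): entry -1 ≤ 0, skip; row 2 (s2): (112/5)/1 = 112/5; row 3 (s3): (107/5)/6 = 107/30; row 4 (s4): 14/6 = 7/3; row 5 (x2): entry 0 ≤ 0, skip.
Minimum ratio 7/3 is in the s4 row, so s4 leaves.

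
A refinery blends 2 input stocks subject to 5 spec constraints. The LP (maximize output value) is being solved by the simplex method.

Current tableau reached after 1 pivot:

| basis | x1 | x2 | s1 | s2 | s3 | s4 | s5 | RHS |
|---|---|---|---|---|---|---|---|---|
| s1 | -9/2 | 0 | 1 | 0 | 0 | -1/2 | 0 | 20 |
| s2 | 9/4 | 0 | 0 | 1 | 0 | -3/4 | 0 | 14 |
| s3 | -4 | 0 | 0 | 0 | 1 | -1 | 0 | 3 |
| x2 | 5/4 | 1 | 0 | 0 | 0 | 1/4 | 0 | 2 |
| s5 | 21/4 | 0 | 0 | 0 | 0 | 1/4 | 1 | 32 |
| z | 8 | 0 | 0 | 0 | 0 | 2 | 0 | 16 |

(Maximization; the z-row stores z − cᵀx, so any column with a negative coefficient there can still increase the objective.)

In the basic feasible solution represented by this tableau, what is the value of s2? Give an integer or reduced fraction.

s2 is basic (row 2); its value is the RHS of that row: 14.

14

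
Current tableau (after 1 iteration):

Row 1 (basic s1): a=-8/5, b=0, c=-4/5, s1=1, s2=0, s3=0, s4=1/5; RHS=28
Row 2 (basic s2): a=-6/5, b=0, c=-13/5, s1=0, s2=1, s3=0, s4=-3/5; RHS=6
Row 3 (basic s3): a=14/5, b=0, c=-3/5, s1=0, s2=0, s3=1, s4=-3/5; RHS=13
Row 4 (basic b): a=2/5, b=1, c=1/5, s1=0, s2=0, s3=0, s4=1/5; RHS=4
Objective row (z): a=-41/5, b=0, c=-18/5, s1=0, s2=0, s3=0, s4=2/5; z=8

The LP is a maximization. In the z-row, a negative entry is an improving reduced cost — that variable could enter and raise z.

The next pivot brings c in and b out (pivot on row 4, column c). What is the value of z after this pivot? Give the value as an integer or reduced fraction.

Minimum ratio for c: 4/(1/5) = 20.
z changes by −(z-row coeff of c)·ratio = −(-18/5)·20 = 72.
New z = 8 + 72 = 80.

80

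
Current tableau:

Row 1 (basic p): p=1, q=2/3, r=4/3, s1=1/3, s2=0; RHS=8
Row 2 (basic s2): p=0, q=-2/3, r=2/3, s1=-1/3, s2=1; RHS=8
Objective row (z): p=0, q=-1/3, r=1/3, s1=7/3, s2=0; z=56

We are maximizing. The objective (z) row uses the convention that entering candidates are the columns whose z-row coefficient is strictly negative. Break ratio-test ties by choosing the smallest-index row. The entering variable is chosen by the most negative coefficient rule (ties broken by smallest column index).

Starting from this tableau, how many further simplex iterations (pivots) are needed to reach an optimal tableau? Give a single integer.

1

pivot: q in, p out → z = 60
No improving column remains; optimal.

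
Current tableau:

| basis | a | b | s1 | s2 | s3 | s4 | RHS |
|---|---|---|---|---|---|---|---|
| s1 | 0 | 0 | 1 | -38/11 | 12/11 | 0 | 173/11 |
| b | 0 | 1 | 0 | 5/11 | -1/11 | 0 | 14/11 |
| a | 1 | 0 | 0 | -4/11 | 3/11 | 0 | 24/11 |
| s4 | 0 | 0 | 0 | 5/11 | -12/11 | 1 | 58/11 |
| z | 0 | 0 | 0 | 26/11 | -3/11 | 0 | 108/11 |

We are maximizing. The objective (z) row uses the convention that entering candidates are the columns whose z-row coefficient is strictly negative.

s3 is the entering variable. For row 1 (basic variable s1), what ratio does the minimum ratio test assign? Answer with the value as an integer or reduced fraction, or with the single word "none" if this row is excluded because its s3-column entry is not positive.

173/12

Ratio = RHS / (s3 entry) = (173/11) / (12/11) = 173/12.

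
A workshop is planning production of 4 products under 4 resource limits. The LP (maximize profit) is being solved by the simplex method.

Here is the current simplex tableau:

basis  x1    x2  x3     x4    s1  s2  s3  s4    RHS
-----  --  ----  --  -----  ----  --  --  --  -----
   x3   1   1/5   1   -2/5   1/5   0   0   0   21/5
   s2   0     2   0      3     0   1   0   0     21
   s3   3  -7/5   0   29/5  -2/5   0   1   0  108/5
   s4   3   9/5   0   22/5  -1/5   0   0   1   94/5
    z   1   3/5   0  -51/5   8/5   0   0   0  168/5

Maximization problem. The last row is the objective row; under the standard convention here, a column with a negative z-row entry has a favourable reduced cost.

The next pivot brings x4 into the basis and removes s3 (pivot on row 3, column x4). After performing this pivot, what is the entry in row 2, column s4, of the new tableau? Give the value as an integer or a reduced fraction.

0

Pivot element is row 3, column x4: 29/5.
Normalize row 3: new (row 3, s4) = 0/(29/5) = 0.
row 2 ← row 2 − 3·(new row 3): 0 − 3·0 = 0.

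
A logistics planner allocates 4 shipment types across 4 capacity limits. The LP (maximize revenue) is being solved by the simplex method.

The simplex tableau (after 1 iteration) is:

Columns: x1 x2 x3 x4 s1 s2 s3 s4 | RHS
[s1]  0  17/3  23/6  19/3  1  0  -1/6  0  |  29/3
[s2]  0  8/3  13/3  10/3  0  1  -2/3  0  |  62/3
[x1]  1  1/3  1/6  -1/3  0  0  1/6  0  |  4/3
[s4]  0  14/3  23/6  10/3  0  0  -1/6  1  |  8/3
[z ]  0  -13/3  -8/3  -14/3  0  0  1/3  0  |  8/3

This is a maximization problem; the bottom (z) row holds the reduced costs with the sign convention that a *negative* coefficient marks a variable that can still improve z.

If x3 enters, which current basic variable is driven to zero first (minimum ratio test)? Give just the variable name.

Ratios: row 1 (s1): (29/3)/(23/6) = 58/23; row 2 (s2): (62/3)/(13/3) = 62/13; row 3 (x1): (4/3)/(1/6) = 8; row 4 (s4): (8/3)/(23/6) = 16/23.
Minimum ratio 16/23 is in the s4 row, so s4 leaves.

s4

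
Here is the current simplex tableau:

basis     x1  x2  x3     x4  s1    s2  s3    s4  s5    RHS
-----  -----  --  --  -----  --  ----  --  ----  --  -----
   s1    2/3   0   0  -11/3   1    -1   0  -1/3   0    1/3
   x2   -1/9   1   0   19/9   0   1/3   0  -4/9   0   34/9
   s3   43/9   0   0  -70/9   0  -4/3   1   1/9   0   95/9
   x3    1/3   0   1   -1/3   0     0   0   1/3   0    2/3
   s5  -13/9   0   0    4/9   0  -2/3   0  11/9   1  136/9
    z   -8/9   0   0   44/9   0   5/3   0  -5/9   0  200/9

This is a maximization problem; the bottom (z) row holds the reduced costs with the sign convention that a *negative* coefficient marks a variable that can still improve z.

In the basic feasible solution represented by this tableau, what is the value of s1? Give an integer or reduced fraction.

s1 is basic (row 1); its value is the RHS of that row: 1/3.

1/3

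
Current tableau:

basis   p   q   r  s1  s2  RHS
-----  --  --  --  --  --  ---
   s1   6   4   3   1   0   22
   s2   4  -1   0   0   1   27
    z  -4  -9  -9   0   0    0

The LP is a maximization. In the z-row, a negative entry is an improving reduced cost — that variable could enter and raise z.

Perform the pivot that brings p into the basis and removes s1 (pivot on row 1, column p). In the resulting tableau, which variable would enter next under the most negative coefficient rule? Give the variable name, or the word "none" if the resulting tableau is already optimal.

Pivot element 6. New z-row = old z-row − (-4)·(row 1/6).
Updated z-row coefficients: p: 0, q: -19/3, r: -7, s1: 2/3, s2: 0.
The most negative is -7 in column r, so r would enter next.

r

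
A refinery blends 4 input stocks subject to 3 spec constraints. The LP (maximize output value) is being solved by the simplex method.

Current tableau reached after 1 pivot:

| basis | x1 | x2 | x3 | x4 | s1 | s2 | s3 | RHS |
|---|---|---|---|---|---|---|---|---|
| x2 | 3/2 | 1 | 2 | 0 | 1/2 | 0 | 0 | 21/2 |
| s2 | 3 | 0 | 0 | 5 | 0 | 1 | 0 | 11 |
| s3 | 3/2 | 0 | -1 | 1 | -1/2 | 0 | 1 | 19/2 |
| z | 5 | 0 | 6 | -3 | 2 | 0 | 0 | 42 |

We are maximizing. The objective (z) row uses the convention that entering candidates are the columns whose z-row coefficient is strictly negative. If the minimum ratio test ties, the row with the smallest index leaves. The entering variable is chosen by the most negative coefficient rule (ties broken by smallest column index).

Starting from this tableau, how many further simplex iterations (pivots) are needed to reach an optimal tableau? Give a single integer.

1

pivot: x4 in, s2 out → z = 243/5
No improving column remains; optimal.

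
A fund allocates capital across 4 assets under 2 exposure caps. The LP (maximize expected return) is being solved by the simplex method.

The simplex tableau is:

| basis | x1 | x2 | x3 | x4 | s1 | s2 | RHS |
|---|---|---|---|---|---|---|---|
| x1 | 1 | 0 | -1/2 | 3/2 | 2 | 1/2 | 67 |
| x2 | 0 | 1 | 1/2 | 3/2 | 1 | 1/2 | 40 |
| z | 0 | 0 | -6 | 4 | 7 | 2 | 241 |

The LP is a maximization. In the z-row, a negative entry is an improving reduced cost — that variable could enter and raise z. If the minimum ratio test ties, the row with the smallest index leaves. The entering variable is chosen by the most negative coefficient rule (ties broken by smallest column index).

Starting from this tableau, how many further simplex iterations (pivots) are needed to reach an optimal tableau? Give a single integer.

pivot: x3 in, x2 out → z = 721
No improving column remains; optimal.

1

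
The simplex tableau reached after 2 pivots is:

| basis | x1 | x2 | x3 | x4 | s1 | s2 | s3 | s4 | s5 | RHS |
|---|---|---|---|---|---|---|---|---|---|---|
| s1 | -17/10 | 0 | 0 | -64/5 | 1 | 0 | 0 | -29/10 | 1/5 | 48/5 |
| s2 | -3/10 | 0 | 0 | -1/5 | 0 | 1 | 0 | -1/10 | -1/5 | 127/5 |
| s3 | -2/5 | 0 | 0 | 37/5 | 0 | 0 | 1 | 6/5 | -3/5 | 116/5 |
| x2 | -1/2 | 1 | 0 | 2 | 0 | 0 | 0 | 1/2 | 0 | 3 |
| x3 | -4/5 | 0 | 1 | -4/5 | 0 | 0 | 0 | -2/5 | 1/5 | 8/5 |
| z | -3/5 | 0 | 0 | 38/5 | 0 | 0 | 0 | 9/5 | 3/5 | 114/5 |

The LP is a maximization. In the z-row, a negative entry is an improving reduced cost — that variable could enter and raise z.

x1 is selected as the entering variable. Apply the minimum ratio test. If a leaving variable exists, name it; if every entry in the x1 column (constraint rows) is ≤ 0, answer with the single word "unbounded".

unbounded

x1-column entries: row 1: -17/10, row 2: -3/10, row 3: -2/5, row 4: -1/2, row 5: -4/5. All ≤ 0, so x1 can increase without bound; the LP is unbounded in this direction.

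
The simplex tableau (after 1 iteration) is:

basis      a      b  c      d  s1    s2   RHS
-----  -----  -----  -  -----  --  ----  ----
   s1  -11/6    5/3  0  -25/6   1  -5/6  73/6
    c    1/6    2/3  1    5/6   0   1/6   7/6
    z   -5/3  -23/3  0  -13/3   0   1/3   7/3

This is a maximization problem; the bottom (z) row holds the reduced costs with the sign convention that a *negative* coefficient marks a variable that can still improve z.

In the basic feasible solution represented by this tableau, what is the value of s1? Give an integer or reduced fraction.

73/6

s1 is basic (row 1); its value is the RHS of that row: 73/6.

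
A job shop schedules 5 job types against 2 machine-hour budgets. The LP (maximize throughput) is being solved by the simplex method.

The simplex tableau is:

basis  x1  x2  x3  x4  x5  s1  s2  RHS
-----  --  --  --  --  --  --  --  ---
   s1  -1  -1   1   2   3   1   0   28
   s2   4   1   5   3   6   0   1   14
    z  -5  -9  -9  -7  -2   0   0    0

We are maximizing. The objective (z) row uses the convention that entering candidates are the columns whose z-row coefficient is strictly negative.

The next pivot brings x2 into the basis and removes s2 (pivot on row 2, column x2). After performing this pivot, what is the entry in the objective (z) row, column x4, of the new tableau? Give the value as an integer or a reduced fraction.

Pivot element is row 2, column x2: 1.
Normalize row 2: new (row 2, x4) = 3/1 = 3.
z-row ← z-row − (-9)·(new row 2): -7 − (-9)·3 = 20.

20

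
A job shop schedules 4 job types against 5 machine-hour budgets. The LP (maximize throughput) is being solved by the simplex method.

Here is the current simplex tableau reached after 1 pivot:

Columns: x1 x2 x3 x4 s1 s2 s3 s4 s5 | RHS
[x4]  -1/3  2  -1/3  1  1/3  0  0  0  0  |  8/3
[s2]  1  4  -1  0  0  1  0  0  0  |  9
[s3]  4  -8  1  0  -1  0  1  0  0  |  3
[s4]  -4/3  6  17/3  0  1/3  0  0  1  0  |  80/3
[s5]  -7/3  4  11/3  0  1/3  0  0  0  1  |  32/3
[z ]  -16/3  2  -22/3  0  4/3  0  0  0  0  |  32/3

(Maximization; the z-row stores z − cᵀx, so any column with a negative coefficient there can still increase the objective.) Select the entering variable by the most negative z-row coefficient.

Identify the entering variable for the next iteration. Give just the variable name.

Objective-row coefficients: x1: -16/3, x2: 2, x3: -22/3, x4: 0, s1: 4/3, s2: 0, s3: 0, s4: 0, s5: 0.
The most negative is -22/3 in column x3, so x3 enters.

x3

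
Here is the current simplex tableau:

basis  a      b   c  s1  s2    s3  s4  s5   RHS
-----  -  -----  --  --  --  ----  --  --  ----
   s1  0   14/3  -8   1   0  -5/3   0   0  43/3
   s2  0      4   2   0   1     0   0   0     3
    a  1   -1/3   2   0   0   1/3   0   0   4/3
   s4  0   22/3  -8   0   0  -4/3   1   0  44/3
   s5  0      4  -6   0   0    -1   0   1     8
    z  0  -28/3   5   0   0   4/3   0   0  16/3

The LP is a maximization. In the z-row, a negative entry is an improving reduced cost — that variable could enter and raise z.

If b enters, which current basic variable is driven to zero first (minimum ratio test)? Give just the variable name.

Ratios: row 1 (s1): (43/3)/(14/3) = 43/14; row 2 (s2): 3/4 = 3/4; row 3 (a): entry -1/3 ≤ 0, skip; row 4 (s4): (44/3)/(22/3) = 2; row 5 (s5): 8/4 = 2.
Minimum ratio 3/4 is in the s2 row, so s2 leaves.

s2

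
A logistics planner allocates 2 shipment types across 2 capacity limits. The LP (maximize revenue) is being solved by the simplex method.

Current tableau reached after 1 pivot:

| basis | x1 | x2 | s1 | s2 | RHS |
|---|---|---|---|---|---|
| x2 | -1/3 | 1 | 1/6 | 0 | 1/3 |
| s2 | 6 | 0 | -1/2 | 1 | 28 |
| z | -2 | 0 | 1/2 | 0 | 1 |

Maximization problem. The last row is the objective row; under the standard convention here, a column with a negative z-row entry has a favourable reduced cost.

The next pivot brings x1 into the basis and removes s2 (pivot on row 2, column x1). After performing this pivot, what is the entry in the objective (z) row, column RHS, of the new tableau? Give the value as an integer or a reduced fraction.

Pivot element is row 2, column x1: 6.
Normalize row 2: new (row 2, RHS) = 28/6 = 14/3.
z-row ← z-row − (-2)·(new row 2): 1 − (-2)·(14/3) = 31/3.

31/3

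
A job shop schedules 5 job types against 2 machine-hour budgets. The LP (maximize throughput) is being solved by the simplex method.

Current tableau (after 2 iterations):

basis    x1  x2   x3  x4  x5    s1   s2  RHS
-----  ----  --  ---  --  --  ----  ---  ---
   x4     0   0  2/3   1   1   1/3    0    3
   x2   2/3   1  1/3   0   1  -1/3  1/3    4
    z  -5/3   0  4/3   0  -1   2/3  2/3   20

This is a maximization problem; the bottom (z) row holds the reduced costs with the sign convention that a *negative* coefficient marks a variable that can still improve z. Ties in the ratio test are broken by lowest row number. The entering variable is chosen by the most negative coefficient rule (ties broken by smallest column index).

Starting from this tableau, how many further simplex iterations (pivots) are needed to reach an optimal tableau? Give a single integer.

2

pivot: x1 in, x2 out → z = 30
pivot: s1 in, x4 out → z = 63/2
No improving column remains; optimal.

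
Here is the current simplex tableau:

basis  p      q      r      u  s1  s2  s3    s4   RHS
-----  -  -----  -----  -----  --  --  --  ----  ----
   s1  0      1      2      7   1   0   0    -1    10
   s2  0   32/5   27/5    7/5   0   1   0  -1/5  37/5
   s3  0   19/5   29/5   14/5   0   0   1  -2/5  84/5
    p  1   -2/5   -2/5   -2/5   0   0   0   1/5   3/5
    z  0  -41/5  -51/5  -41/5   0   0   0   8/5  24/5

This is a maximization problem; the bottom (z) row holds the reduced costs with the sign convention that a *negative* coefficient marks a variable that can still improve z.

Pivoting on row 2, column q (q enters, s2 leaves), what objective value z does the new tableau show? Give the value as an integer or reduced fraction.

Minimum ratio for q: (37/5)/(32/5) = 37/32.
z changes by −(z-row coeff of q)·ratio = −(-41/5)·(37/32) = 1517/160.
New z = 24/5 + (1517/160) = 457/32.

457/32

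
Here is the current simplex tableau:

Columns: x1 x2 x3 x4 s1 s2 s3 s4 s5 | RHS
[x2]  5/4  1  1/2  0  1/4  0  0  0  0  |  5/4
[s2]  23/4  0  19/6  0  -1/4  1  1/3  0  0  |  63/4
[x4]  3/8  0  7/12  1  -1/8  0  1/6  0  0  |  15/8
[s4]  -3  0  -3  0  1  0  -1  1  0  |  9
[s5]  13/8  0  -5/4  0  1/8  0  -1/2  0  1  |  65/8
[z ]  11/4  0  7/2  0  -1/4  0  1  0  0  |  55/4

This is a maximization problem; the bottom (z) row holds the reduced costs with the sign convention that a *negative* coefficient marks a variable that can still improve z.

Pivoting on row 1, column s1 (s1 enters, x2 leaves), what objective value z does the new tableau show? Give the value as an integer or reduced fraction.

15

Minimum ratio for s1: (5/4)/(1/4) = 5.
z changes by −(z-row coeff of s1)·ratio = −(-1/4)·5 = 5/4.
New z = 55/4 + (5/4) = 15.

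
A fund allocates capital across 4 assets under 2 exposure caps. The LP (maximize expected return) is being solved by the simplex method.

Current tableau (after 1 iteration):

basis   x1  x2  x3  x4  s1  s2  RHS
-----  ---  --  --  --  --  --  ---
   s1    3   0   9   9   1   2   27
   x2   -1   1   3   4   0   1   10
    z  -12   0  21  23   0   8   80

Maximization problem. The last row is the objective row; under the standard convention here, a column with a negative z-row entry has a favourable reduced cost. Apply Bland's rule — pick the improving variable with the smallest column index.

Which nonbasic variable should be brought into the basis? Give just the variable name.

x1

Objective-row coefficients: x1: -12, x2: 0, x3: 21, x4: 23, s1: 0, s2: 8.
Improving columns: x1. Bland's rule picks the smallest column index → x1.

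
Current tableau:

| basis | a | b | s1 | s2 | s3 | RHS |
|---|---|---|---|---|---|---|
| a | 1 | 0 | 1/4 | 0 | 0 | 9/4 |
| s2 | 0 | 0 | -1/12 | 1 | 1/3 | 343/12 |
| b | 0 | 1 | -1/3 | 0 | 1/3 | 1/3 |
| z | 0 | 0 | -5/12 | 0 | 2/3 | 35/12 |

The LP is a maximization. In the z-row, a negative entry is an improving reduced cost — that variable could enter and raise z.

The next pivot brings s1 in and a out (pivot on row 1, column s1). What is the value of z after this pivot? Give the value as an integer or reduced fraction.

Minimum ratio for s1: (9/4)/(1/4) = 9.
z changes by −(z-row coeff of s1)·ratio = −(-5/12)·9 = 15/4.
New z = 35/12 + (15/4) = 20/3.

20/3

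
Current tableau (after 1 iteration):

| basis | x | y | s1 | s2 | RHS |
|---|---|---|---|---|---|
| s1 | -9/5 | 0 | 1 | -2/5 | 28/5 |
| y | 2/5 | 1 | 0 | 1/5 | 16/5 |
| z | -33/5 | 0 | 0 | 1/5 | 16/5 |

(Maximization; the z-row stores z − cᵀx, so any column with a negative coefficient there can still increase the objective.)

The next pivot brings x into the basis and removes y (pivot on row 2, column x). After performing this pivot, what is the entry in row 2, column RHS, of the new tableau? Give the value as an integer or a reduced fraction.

Pivot element is row 2, column x: 2/5.
Normalize row 2: new (row 2, RHS) = (16/5)/(2/5) = 8.
Row 2 is the pivot row, so the entry is 8.

8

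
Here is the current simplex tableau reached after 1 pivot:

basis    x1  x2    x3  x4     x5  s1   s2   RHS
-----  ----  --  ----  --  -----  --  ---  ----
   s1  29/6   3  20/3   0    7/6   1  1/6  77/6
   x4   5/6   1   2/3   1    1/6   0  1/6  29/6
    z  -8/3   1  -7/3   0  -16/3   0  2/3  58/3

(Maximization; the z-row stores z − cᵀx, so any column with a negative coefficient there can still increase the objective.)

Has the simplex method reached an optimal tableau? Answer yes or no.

no

Column x1 has objective-row coefficient -8/3, which is negative; an improving pivot exists, so not yet optimal.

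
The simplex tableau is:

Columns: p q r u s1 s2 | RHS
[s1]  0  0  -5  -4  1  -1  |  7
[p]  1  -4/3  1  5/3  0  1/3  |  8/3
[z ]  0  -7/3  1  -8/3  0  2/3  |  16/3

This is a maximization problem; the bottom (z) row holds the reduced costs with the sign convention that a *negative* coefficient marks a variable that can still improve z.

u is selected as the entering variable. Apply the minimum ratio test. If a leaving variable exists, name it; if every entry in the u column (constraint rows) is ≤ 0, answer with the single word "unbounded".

Ratios: row 1 (s1): entry -4 ≤ 0, skip; row 2 (p): (8/3)/(5/3) = 8/5.
Minimum ratio is in the p row, so p leaves.

p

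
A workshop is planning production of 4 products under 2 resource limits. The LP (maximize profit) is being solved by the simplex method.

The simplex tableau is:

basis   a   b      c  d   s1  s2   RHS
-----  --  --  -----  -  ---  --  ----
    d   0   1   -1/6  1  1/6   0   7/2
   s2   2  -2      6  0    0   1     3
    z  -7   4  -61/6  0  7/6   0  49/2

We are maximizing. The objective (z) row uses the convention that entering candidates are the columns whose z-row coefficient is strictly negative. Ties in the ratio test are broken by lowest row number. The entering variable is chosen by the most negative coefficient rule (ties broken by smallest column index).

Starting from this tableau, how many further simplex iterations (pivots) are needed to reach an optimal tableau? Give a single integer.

3

pivot: c in, s2 out → z = 355/12
pivot: a in, c out → z = 35
pivot: b in, d out → z = 91/2
No improving column remains; optimal.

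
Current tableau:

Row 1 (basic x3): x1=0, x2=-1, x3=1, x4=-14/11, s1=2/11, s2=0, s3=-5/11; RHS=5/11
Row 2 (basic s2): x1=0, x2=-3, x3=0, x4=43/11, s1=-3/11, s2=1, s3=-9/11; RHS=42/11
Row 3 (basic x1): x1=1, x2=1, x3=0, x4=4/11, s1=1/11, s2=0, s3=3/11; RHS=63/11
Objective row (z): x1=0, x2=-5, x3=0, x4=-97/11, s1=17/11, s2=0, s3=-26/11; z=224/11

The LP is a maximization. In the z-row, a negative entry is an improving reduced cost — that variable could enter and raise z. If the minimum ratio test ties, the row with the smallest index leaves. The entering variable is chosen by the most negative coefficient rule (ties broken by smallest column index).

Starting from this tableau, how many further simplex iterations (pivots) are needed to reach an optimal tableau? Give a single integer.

3

pivot: x4 in, s2 out → z = 1246/43
pivot: x2 in, x1 out → z = 392/5
pivot: s3 in, x2 out → z = 469/5
No improving column remains; optimal.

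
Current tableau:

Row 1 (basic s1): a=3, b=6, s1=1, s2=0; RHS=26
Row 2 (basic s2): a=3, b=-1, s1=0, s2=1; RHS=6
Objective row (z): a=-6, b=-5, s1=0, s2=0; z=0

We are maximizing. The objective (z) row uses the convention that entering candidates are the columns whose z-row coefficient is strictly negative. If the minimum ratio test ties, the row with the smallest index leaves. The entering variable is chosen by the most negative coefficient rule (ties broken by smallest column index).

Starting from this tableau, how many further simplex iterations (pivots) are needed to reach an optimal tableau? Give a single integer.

2

pivot: a in, s2 out → z = 12
pivot: b in, s1 out → z = 32
No improving column remains; optimal.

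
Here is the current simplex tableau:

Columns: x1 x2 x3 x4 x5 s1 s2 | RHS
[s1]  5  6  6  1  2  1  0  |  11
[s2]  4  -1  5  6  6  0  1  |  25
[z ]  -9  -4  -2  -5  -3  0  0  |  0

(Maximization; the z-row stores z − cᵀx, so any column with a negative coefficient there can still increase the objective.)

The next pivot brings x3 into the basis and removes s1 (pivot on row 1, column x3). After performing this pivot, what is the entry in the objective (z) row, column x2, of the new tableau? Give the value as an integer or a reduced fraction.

Pivot element is row 1, column x3: 6.
Normalize row 1: new (row 1, x2) = 6/6 = 1.
z-row ← z-row − (-2)·(new row 1): -4 − (-2)·1 = -2.

-2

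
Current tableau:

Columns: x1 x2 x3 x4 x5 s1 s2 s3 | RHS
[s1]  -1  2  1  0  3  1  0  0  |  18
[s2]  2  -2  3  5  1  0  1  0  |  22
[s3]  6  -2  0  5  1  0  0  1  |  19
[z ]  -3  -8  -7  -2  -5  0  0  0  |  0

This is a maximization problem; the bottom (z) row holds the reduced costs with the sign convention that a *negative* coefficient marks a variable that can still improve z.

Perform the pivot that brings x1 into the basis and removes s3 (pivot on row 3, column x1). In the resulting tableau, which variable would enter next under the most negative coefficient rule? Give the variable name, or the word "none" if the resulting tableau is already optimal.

Pivot element 6. New z-row = old z-row − (-3)·(row 3/6).
Updated z-row coefficients: x1: 0, x2: -9, x3: -7, x4: 1/2, x5: -9/2, s1: 0, s2: 0, s3: 1/2.
The most negative is -9 in column x2, so x2 would enter next.

x2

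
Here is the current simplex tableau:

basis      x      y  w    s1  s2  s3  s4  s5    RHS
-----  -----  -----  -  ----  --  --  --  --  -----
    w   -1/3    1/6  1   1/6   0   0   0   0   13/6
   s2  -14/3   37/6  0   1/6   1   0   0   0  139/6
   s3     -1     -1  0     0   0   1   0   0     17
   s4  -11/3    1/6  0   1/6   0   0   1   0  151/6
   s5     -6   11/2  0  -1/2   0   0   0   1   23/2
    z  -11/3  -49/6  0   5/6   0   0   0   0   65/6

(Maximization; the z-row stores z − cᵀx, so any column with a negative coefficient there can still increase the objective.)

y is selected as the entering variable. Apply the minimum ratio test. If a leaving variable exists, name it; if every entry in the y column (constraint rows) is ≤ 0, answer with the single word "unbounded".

Ratios: row 1 (w): (13/6)/(1/6) = 13; row 2 (s2): (139/6)/(37/6) = 139/37; row 3 (s3): entry -1 ≤ 0, skip; row 4 (s4): (151/6)/(1/6) = 151; row 5 (s5): (23/2)/(11/2) = 23/11.
Minimum ratio is in the s5 row, so s5 leaves.

s5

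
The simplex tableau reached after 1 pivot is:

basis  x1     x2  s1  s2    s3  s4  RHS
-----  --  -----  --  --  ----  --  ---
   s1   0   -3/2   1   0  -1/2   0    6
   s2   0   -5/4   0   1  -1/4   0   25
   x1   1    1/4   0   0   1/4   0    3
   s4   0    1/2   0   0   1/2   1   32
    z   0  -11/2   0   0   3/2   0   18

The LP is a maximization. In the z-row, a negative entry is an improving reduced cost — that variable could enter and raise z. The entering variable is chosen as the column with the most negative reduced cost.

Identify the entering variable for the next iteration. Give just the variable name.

Objective-row coefficients: x1: 0, x2: -11/2, s1: 0, s2: 0, s3: 3/2, s4: 0.
The most negative is -11/2 in column x2, so x2 enters.

x2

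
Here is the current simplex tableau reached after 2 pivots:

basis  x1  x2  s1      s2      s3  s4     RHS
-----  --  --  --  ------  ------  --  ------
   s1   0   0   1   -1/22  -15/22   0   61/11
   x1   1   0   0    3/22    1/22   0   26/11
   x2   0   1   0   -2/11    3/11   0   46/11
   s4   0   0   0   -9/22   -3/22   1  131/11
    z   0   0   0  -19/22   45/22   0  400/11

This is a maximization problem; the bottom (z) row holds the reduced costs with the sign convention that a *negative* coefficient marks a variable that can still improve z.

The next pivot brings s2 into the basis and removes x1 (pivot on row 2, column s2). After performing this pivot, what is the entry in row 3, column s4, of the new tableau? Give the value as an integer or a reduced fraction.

Pivot element is row 2, column s2: 3/22.
Normalize row 2: new (row 2, s4) = 0/(3/22) = 0.
row 3 ← row 3 − (-2/11)·(new row 2): 0 − (-2/11)·0 = 0.

0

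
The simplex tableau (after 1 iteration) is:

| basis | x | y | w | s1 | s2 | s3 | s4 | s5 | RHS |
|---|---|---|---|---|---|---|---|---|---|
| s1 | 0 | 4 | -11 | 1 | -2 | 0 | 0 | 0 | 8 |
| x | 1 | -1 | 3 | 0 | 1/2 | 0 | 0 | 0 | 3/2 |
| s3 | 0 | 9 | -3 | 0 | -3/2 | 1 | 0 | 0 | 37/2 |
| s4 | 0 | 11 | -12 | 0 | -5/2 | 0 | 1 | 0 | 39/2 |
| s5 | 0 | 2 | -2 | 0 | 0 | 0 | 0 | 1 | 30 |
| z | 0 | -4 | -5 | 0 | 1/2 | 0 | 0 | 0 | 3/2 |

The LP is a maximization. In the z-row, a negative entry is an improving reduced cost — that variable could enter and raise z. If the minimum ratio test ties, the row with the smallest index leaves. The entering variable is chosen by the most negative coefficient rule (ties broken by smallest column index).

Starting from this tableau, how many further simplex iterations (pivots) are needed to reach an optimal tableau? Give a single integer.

2

pivot: w in, x out → z = 4
pivot: y in, s3 out → z = 109/6
No improving column remains; optimal.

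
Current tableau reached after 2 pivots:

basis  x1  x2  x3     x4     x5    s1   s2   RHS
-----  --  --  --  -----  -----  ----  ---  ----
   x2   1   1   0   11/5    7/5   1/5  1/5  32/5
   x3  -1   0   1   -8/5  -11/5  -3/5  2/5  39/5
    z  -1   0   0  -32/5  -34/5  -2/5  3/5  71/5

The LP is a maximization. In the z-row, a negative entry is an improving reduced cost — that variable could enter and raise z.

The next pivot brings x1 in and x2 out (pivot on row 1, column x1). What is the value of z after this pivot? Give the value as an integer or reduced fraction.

Minimum ratio for x1: (32/5)/1 = 32/5.
z changes by −(z-row coeff of x1)·ratio = −(-1)·(32/5) = 32/5.
New z = 71/5 + (32/5) = 103/5.

103/5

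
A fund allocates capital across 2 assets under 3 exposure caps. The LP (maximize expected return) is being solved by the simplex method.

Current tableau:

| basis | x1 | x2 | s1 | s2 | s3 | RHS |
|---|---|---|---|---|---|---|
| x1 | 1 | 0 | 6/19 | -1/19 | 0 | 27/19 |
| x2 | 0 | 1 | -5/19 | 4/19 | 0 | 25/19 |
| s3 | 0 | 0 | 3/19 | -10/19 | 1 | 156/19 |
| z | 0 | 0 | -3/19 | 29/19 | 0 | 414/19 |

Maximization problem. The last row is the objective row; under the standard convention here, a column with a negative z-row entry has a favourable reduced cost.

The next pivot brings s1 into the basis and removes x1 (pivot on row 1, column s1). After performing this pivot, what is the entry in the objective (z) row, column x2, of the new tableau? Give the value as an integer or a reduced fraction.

0

Pivot element is row 1, column s1: 6/19.
Normalize row 1: new (row 1, x2) = 0/(6/19) = 0.
z-row ← z-row − (-3/19)·(new row 1): 0 − (-3/19)·0 = 0.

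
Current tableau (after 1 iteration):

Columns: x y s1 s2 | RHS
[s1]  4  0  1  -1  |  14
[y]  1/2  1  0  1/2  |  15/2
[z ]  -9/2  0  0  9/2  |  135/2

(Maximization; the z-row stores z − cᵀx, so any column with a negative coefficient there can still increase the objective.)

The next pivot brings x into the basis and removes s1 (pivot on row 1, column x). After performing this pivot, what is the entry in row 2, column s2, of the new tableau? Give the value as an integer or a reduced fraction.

5/8

Pivot element is row 1, column x: 4.
Normalize row 1: new (row 1, s2) = (-1)/4 = -1/4.
row 2 ← row 2 − (1/2)·(new row 1): 1/2 − (1/2)·(-1/4) = 5/8.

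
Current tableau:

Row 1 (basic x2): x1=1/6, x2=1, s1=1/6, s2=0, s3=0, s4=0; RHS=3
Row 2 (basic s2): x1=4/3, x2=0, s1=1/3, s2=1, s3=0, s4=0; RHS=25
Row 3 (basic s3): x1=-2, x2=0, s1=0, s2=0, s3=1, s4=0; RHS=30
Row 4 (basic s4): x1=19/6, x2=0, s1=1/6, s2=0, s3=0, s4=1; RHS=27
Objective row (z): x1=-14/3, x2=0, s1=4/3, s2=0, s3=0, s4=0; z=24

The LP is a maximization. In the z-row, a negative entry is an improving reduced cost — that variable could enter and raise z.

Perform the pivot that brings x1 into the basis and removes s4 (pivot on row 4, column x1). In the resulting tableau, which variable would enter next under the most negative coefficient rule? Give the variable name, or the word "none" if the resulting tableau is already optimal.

Pivot element 19/6. New z-row = old z-row − (-14/3)·(row 4/(19/6)).
Updated z-row coefficients: x1: 0, x2: 0, s1: 30/19, s2: 0, s3: 0, s4: 28/19.
No coefficient is strictly negative; the tableau after this pivot is optimal.

none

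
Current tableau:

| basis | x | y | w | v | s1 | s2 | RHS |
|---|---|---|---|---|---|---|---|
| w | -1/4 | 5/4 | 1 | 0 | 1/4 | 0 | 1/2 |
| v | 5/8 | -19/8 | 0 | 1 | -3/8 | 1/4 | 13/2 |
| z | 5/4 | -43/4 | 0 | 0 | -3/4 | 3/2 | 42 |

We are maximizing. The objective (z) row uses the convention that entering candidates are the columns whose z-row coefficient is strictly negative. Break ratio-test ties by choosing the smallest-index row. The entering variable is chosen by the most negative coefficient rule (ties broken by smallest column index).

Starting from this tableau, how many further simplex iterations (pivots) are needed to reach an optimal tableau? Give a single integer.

pivot: y in, w out → z = 463/10
pivot: x in, v out → z = 91
No improving column remains; optimal.

2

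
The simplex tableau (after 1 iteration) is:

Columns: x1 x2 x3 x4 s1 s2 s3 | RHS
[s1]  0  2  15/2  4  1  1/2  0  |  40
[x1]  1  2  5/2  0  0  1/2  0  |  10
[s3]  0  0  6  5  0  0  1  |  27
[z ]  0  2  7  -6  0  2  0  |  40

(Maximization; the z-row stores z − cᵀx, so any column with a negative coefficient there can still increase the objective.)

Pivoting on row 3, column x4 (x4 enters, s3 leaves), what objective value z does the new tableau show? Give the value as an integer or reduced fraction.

Minimum ratio for x4: 27/5 = 27/5.
z changes by −(z-row coeff of x4)·ratio = −(-6)·(27/5) = 162/5.
New z = 40 + (162/5) = 362/5.

362/5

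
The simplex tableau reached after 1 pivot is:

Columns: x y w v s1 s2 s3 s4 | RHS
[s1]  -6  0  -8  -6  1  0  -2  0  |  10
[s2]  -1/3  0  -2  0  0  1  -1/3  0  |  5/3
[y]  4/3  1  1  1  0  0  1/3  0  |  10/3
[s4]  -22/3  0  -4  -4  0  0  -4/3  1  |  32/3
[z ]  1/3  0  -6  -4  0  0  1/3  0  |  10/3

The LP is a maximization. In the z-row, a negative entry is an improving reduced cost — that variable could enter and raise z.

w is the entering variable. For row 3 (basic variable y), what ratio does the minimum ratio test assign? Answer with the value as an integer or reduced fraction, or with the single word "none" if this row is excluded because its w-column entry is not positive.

10/3

Ratio = RHS / (w entry) = (10/3) / 1 = 10/3.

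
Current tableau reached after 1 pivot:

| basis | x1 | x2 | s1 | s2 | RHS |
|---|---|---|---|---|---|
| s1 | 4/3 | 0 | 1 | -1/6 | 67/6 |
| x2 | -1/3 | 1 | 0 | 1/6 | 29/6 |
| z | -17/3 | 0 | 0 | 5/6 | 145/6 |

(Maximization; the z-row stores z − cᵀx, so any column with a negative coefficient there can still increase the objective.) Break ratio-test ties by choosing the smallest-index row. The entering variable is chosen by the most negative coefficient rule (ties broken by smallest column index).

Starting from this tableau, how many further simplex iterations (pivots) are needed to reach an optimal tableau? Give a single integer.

1

pivot: x1 in, s1 out → z = 573/8
No improving column remains; optimal.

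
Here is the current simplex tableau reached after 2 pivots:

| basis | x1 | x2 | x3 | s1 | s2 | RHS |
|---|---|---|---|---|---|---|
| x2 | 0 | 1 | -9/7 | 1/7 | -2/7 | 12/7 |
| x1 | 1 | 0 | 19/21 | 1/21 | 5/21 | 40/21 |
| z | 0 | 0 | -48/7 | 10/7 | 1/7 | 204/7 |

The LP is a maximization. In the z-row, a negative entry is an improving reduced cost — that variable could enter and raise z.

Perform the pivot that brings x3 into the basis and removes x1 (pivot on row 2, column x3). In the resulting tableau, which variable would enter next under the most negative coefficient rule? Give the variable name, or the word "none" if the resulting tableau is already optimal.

none

Pivot element 19/21. New z-row = old z-row − (-48/7)·(row 2/(19/21)).
Updated z-row coefficients: x1: 144/19, x2: 0, x3: 0, s1: 34/19, s2: 37/19.
No coefficient is strictly negative; the tableau after this pivot is optimal.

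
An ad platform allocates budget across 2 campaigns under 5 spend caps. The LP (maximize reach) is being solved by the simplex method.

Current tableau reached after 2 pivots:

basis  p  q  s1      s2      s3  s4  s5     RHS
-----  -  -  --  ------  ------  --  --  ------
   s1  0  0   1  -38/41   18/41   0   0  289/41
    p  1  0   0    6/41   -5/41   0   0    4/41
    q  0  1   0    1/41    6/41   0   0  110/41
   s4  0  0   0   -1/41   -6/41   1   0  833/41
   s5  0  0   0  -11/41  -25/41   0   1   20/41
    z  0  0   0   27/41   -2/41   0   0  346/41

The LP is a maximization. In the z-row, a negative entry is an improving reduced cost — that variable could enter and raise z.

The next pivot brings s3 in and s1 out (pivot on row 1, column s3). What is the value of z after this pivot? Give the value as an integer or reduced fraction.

Minimum ratio for s3: (289/41)/(18/41) = 289/18.
z changes by −(z-row coeff of s3)·ratio = −(-2/41)·(289/18) = 289/369.
New z = 346/41 + (289/369) = 83/9.

83/9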